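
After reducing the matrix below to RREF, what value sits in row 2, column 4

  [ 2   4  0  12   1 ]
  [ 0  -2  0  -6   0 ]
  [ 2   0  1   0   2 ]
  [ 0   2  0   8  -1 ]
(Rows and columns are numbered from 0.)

1

ρ1 -> 1/2·ρ1
  [ 1   2  0   6  1/2 ]
  [ 0  -2  0  -6    0 ]
  [ 2   0  1   0    2 ]
  [ 0   2  0   8   -1 ]
ρ3 -> ρ3 − 2·ρ1
  [ 1   2  0    6  1/2 ]
  [ 0  -2  0   -6    0 ]
  [ 0  -4  1  -12    1 ]
  [ 0   2  0    8   -1 ]
ρ2 -> -1/2·ρ2
  [ 1   2  0    6  1/2 ]
  [ 0   1  0    3    0 ]
  [ 0  -4  1  -12    1 ]
  [ 0   2  0    8   -1 ]
ρ3 -> ρ3 + 4·ρ2
  [ 1  2  0  6  1/2 ]
  [ 0  1  0  3    0 ]
  [ 0  0  1  0    1 ]
  [ 0  2  0  8   -1 ]
ρ4 -> ρ4 − 2·ρ2
  [ 1  2  0  6  1/2 ]
  [ 0  1  0  3    0 ]
  [ 0  0  1  0    1 ]
  [ 0  0  0  2   -1 ]
ρ4 -> 1/2·ρ4
  [ 1  2  0  6   1/2 ]
  [ 0  1  0  3     0 ]
  [ 0  0  1  0     1 ]
  [ 0  0  0  1  -1/2 ]
ρ2 -> ρ2 − 3·ρ4
  [ 1  2  0  6   1/2 ]
  [ 0  1  0  0   3/2 ]
  [ 0  0  1  0     1 ]
  [ 0  0  0  1  -1/2 ]
ρ1 -> ρ1 − 6·ρ4
  [ 1  2  0  0   7/2 ]
  [ 0  1  0  0   3/2 ]
  [ 0  0  1  0     1 ]
  [ 0  0  0  1  -1/2 ]
ρ1 -> ρ1 − 2·ρ2
  [ 1  0  0  0   1/2 ]
  [ 0  1  0  0   3/2 ]
  [ 0  0  1  0     1 ]
  [ 0  0  0  1  -1/2 ]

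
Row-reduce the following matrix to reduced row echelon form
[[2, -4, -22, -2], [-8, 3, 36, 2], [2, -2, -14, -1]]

[[1, 0, -3, 0], [0, 1, 4, 0], [0, 0, 0, 1]]

r1 → 1/2·r1
  [  1  -2  -11  -1 ]
  [ -8   3   36   2 ]
  [  2  -2  -14  -1 ]
r2 → r2 + 8·r1
  [ 1   -2  -11  -1 ]
  [ 0  -13  -52  -6 ]
  [ 2   -2  -14  -1 ]
r3 → r3 − 2·r1
  [ 1   -2  -11  -1 ]
  [ 0  -13  -52  -6 ]
  [ 0    2    8   1 ]
r2 → -1/13·r2
  [ 1  -2  -11    -1 ]
  [ 0   1    4  6/13 ]
  [ 0   2    8     1 ]
r3 → r3 − 2·r2
  [ 1  -2  -11    -1 ]
  [ 0   1    4  6/13 ]
  [ 0   0    0  1/13 ]
r3 → 13·r3
  [ 1  -2  -11    -1 ]
  [ 0   1    4  6/13 ]
  [ 0   0    0     1 ]
r2 → r2 − 6/13·r3
  [ 1  -2  -11  -1 ]
  [ 0   1    4   0 ]
  [ 0   0    0   1 ]
r1 → r1 + r3
  [ 1  -2  -11  0 ]
  [ 0   1    4  0 ]
  [ 0   0    0  1 ]
r1 → r1 + 2·r2
  [ 1  0  -3  0 ]
  [ 0  1   4  0 ]
  [ 0  0   0  1 ]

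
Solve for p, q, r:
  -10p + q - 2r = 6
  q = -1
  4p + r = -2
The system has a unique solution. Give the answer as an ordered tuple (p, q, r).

Form the augmented matrix and row-reduce:
  [ -10  1  -2  |   6 ]
  [   0  1   0  |  -1 ]
  [   4  0   1  |  -2 ]
Multiply r1 by -1/10.
  [ 1  -1/10  1/5  |  -3/5 ]
  [ 0      1    0  |    -1 ]
  [ 4      0    1  |    -2 ]
Subtract 4 times r1 from r3.
  [ 1  -1/10  1/5  |  -3/5 ]
  [ 0      1    0  |    -1 ]
  [ 0    2/5  1/5  |   2/5 ]
Subtract 2/5 times r2 from r3.
  [ 1  -1/10  1/5  |  -3/5 ]
  [ 0      1    0  |    -1 ]
  [ 0      0  1/5  |   4/5 ]
Multiply r3 by 5.
  [ 1  -1/10  1/5  |  -3/5 ]
  [ 0      1    0  |    -1 ]
  [ 0      0    1  |     4 ]
Subtract 1/5 times r3 from r1.
  [ 1  -1/10  0  |  -7/5 ]
  [ 0      1  0  |    -1 ]
  [ 0      0  1  |     4 ]
Add 1/10 times r2 to r1.
  [ 1  0  0  |  -3/2 ]
  [ 0  1  0  |    -1 ]
  [ 0  0  1  |     4 ]
Reading off the last column: p = -3/2, q = -1, r = 4.

(-3/2, -1, 4)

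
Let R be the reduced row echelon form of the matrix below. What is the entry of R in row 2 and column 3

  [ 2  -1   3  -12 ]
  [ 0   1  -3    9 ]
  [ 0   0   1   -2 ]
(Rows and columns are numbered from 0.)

-2

r1 → 1/2·r1
  [ 1  -1/2  3/2  -6 ]
  [ 0     1   -3   9 ]
  [ 0     0    1  -2 ]
r2 → r2 + 3·r3
  [ 1  -1/2  3/2  -6 ]
  [ 0     1    0   3 ]
  [ 0     0    1  -2 ]
r1 → r1 − 3/2·r3
  [ 1  -1/2  0  -3 ]
  [ 0     1  0   3 ]
  [ 0     0  1  -2 ]
r1 → r1 + 1/2·r2
  [ 1  0  0  -3/2 ]
  [ 0  1  0     3 ]
  [ 0  0  1    -2 ]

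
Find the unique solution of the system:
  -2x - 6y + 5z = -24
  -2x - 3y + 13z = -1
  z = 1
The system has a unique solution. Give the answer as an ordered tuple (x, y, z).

(-1/2, 5, 1)

Form the augmented matrix and row-reduce:
  [ -2  -6   5  |  -24 ]
  [ -2  -3  13  |   -1 ]
  [  0   0   1  |    1 ]
ρ1 → -1/2·ρ1
  [  1   3  -5/2  |  12 ]
  [ -2  -3    13  |  -1 ]
  [  0   0     1  |   1 ]
ρ2 → ρ2 + 2·ρ1
  [ 1  3  -5/2  |  12 ]
  [ 0  3     8  |  23 ]
  [ 0  0     1  |   1 ]
ρ2 → 1/3·ρ2
  [ 1  3  -5/2  |    12 ]
  [ 0  1   8/3  |  23/3 ]
  [ 0  0     1  |     1 ]
ρ2 → ρ2 − 8/3·ρ3
  [ 1  3  -5/2  |  12 ]
  [ 0  1     0  |   5 ]
  [ 0  0     1  |   1 ]
ρ1 → ρ1 + 5/2·ρ3
  [ 1  3  0  |  29/2 ]
  [ 0  1  0  |     5 ]
  [ 0  0  1  |     1 ]
ρ1 → ρ1 − 3·ρ2
  [ 1  0  0  |  -1/2 ]
  [ 0  1  0  |     5 ]
  [ 0  0  1  |     1 ]
Reading off the last column: x = -1/2, y = 5, z = 1.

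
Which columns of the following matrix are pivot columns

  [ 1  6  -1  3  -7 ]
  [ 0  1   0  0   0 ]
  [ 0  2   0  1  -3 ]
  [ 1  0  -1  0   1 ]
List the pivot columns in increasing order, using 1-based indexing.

1, 2, 4, 5

R4 := R4 − R1
  [ 1   6  -1   3  -7 ]
  [ 0   1   0   0   0 ]
  [ 0   2   0   1  -3 ]
  [ 0  -6   0  -3   8 ]
R3 := R3 − 2·R2
  [ 1   6  -1   3  -7 ]
  [ 0   1   0   0   0 ]
  [ 0   0   0   1  -3 ]
  [ 0  -6   0  -3   8 ]
R4 := R4 + 6·R2
  [ 1  6  -1   3  -7 ]
  [ 0  1   0   0   0 ]
  [ 0  0   0   1  -3 ]
  [ 0  0   0  -3   8 ]
R4 := R4 + 3·R3
  [ 1  6  -1  3  -7 ]
  [ 0  1   0  0   0 ]
  [ 0  0   0  1  -3 ]
  [ 0  0   0  0  -1 ]
R4 := -1·R4
  [ 1  6  -1  3  -7 ]
  [ 0  1   0  0   0 ]
  [ 0  0   0  1  -3 ]
  [ 0  0   0  0   1 ]
R3 := R3 + 3·R4
  [ 1  6  -1  3  -7 ]
  [ 0  1   0  0   0 ]
  [ 0  0   0  1   0 ]
  [ 0  0   0  0   1 ]
R1 := R1 + 7·R4
  [ 1  6  -1  3  0 ]
  [ 0  1   0  0  0 ]
  [ 0  0   0  1  0 ]
  [ 0  0   0  0  1 ]
R1 := R1 − 3·R3
  [ 1  6  -1  0  0 ]
  [ 0  1   0  0  0 ]
  [ 0  0   0  1  0 ]
  [ 0  0   0  0  1 ]
R1 := R1 − 6·R2
  [ 1  0  -1  0  0 ]
  [ 0  1   0  0  0 ]
  [ 0  0   0  1  0 ]
  [ 0  0   0  0  1 ]
Pivot columns are the columns containing a leading 1.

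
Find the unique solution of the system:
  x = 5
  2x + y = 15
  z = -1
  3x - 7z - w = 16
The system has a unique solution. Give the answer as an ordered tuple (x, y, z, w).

Form the augmented matrix and row-reduce:
  [ 1  0   0   0  |   5 ]
  [ 2  1   0   0  |  15 ]
  [ 0  0   1   0  |  -1 ]
  [ 3  0  -7  -1  |  16 ]
r2 := r2 − 2·r1
  [ 1  0   0   0  |   5 ]
  [ 0  1   0   0  |   5 ]
  [ 0  0   1   0  |  -1 ]
  [ 3  0  -7  -1  |  16 ]
r4 := r4 − 3·r1
  [ 1  0   0   0  |   5 ]
  [ 0  1   0   0  |   5 ]
  [ 0  0   1   0  |  -1 ]
  [ 0  0  -7  -1  |   1 ]
r4 := r4 + 7·r3
  [ 1  0  0   0  |   5 ]
  [ 0  1  0   0  |   5 ]
  [ 0  0  1   0  |  -1 ]
  [ 0  0  0  -1  |  -6 ]
r4 := -1·r4
  [ 1  0  0  0  |   5 ]
  [ 0  1  0  0  |   5 ]
  [ 0  0  1  0  |  -1 ]
  [ 0  0  0  1  |   6 ]
Reading off the last column: x = 5, y = 5, z = -1, w = 6.

(5, 5, -1, 6)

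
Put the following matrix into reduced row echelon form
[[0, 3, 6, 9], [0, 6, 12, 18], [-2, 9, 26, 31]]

ρ1 ↔ ρ3
  [ -2  9  26  31 ]
  [  0  6  12  18 ]
  [  0  3   6   9 ]
ρ1 ← -1/2·ρ1
  [ 1  -9/2  -13  -31/2 ]
  [ 0     6   12     18 ]
  [ 0     3    6      9 ]
ρ2 ← 1/6·ρ2
  [ 1  -9/2  -13  -31/2 ]
  [ 0     1    2      3 ]
  [ 0     3    6      9 ]
ρ3 ← ρ3 − 3·ρ2
  [ 1  -9/2  -13  -31/2 ]
  [ 0     1    2      3 ]
  [ 0     0    0      0 ]
ρ1 ← ρ1 + 9/2·ρ2
  [ 1  0  -4  -2 ]
  [ 0  1   2   3 ]
  [ 0  0   0   0 ]

[[1, 0, -4, -2], [0, 1, 2, 3], [0, 0, 0, 0]]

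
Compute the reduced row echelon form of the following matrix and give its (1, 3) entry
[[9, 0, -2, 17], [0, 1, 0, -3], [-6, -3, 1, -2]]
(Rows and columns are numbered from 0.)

ρ1 ← 1/9·ρ1
  [  1   0  -2/9  17/9 ]
  [  0   1     0    -3 ]
  [ -6  -3     1    -2 ]
ρ3 ← ρ3 + 6·ρ1
  [ 1   0  -2/9  17/9 ]
  [ 0   1     0    -3 ]
  [ 0  -3  -1/3  28/3 ]
ρ3 ← ρ3 + 3·ρ2
  [ 1  0  -2/9  17/9 ]
  [ 0  1     0    -3 ]
  [ 0  0  -1/3   1/3 ]
ρ3 ← -3·ρ3
  [ 1  0  -2/9  17/9 ]
  [ 0  1     0    -3 ]
  [ 0  0     1    -1 ]
ρ1 ← ρ1 + 2/9·ρ3
  [ 1  0  0  5/3 ]
  [ 0  1  0   -3 ]
  [ 0  0  1   -1 ]

-3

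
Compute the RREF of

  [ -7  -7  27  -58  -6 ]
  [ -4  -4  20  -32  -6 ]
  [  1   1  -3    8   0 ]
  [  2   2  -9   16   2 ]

[[1, 1, 0, 0, 0], [0, 0, 1, 0, 0], [0, 0, 0, 1, 0], [0, 0, 0, 0, 1]]

r1 ← -1/7·r1
r2 ← r2 + 4·r1
r3 ← r3 − r1
r4 ← r4 − 2·r1
r2 ← 7/32·r2
r3 ← r3 − 6/7·r2
r4 ← r4 + 9/7·r2
r3 ← -2·r3
r4 ← r4 + 1/4·r3
r4 ← -4·r4
r3 ← r3 − 3/4·r4
r2 ← r2 + 9/16·r4
r1 ← r1 − 6/7·r4
r2 ← r2 − 1/4·r3
r1 ← r1 − 58/7·r3
r1 ← r1 + 27/7·r2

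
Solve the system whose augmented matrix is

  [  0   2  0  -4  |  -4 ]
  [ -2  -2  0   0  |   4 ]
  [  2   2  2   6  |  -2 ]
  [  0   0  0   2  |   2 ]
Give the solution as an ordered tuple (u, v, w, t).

ρ1 <=> ρ2
  [ -2  -2  0   0  |   4 ]
  [  0   2  0  -4  |  -4 ]
  [  2   2  2   6  |  -2 ]
  [  0   0  0   2  |   2 ]
ρ1 → -1/2·ρ1
  [ 1  1  0   0  |  -2 ]
  [ 0  2  0  -4  |  -4 ]
  [ 2  2  2   6  |  -2 ]
  [ 0  0  0   2  |   2 ]
ρ3 → ρ3 − 2·ρ1
  [ 1  1  0   0  |  -2 ]
  [ 0  2  0  -4  |  -4 ]
  [ 0  0  2   6  |   2 ]
  [ 0  0  0   2  |   2 ]
ρ2 → 1/2·ρ2
  [ 1  1  0   0  |  -2 ]
  [ 0  1  0  -2  |  -2 ]
  [ 0  0  2   6  |   2 ]
  [ 0  0  0   2  |   2 ]
ρ3 → 1/2·ρ3
  [ 1  1  0   0  |  -2 ]
  [ 0  1  0  -2  |  -2 ]
  [ 0  0  1   3  |   1 ]
  [ 0  0  0   2  |   2 ]
ρ4 → 1/2·ρ4
  [ 1  1  0   0  |  -2 ]
  [ 0  1  0  -2  |  -2 ]
  [ 0  0  1   3  |   1 ]
  [ 0  0  0   1  |   1 ]
ρ3 → ρ3 − 3·ρ4
  [ 1  1  0   0  |  -2 ]
  [ 0  1  0  -2  |  -2 ]
  [ 0  0  1   0  |  -2 ]
  [ 0  0  0   1  |   1 ]
ρ2 → ρ2 + 2·ρ4
  [ 1  1  0  0  |  -2 ]
  [ 0  1  0  0  |   0 ]
  [ 0  0  1  0  |  -2 ]
  [ 0  0  0  1  |   1 ]
ρ1 → ρ1 − ρ2
  [ 1  0  0  0  |  -2 ]
  [ 0  1  0  0  |   0 ]
  [ 0  0  1  0  |  -2 ]
  [ 0  0  0  1  |   1 ]
Reading off the last column: u = -2, v = 0, w = -2, t = 1.

(-2, 0, -2, 1)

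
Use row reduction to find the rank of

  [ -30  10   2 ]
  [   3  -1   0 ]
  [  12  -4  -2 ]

r1 ← -1/30·r1
  [  1  -1/3  -1/15 ]
  [  3    -1      0 ]
  [ 12    -4     -2 ]
r2 ← r2 − 3·r1
  [  1  -1/3  -1/15 ]
  [  0     0    1/5 ]
  [ 12    -4     -2 ]
r3 ← r3 − 12·r1
  [ 1  -1/3  -1/15 ]
  [ 0     0    1/5 ]
  [ 0     0   -6/5 ]
r2 ← 5·r2
  [ 1  -1/3  -1/15 ]
  [ 0     0      1 ]
  [ 0     0   -6/5 ]
r3 ← r3 + 6/5·r2
  [ 1  -1/3  -1/15 ]
  [ 0     0      1 ]
  [ 0     0      0 ]
r1 ← r1 + 1/15·r2
  [ 1  -1/3  0 ]
  [ 0     0  1 ]
  [ 0     0  0 ]
The reduced form has 2 nonzero rows.

rank = 2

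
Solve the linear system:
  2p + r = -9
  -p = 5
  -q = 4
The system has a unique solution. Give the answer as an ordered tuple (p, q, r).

(-5, -4, 1)

Form the augmented matrix and row-reduce:
  [  2   0  1  |  -9 ]
  [ -1   0  0  |   5 ]
  [  0  -1  0  |   4 ]
Multiply R1 by 1/2.
  [  1   0  1/2  |  -9/2 ]
  [ -1   0    0  |     5 ]
  [  0  -1    0  |     4 ]
Add R1 to R2.
  [ 1   0  1/2  |  -9/2 ]
  [ 0   0  1/2  |   1/2 ]
  [ 0  -1    0  |     4 ]
Swap R2 and R3.
  [ 1   0  1/2  |  -9/2 ]
  [ 0  -1    0  |     4 ]
  [ 0   0  1/2  |   1/2 ]
Multiply R2 by -1.
  [ 1  0  1/2  |  -9/2 ]
  [ 0  1    0  |    -4 ]
  [ 0  0  1/2  |   1/2 ]
Multiply R3 by 2.
  [ 1  0  1/2  |  -9/2 ]
  [ 0  1    0  |    -4 ]
  [ 0  0    1  |     1 ]
Subtract 1/2 times R3 from R1.
  [ 1  0  0  |  -5 ]
  [ 0  1  0  |  -4 ]
  [ 0  0  1  |   1 ]
Reading off the last column: p = -5, q = -4, r = 1.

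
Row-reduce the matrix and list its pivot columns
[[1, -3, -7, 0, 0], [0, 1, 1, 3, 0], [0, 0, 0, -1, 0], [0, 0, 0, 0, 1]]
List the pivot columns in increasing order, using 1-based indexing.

R3 → -1·R3
  [ 1  -3  -7  0  0 ]
  [ 0   1   1  3  0 ]
  [ 0   0   0  1  0 ]
  [ 0   0   0  0  1 ]
R2 → R2 − 3·R3
  [ 1  -3  -7  0  0 ]
  [ 0   1   1  0  0 ]
  [ 0   0   0  1  0 ]
  [ 0   0   0  0  1 ]
R1 → R1 + 3·R2
  [ 1  0  -4  0  0 ]
  [ 0  1   1  0  0 ]
  [ 0  0   0  1  0 ]
  [ 0  0   0  0  1 ]
Pivot columns are the columns containing a leading 1.

1, 2, 4, 5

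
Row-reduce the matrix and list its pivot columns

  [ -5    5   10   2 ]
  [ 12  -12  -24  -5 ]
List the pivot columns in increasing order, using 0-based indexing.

0, 3

R1 -> -1/5·R1
  [  1   -1   -2  -2/5 ]
  [ 12  -12  -24    -5 ]
R2 -> R2 − 12·R1
  [ 1  -1  -2  -2/5 ]
  [ 0   0   0  -1/5 ]
R2 -> -5·R2
  [ 1  -1  -2  -2/5 ]
  [ 0   0   0     1 ]
R1 -> R1 + 2/5·R2
  [ 1  -1  -2  0 ]
  [ 0   0   0  1 ]
Pivot columns are the columns containing a leading 1.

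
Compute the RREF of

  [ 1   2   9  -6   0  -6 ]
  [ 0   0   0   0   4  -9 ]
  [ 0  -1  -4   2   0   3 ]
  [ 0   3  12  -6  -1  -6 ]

r2 ↔ r3
  [ 1   2   9  -6   0  -6 ]
  [ 0  -1  -4   2   0   3 ]
  [ 0   0   0   0   4  -9 ]
  [ 0   3  12  -6  -1  -6 ]
r2 → -1·r2
  [ 1  2   9  -6   0  -6 ]
  [ 0  1   4  -2   0  -3 ]
  [ 0  0   0   0   4  -9 ]
  [ 0  3  12  -6  -1  -6 ]
r4 → r4 − 3·r2
  [ 1  2  9  -6   0  -6 ]
  [ 0  1  4  -2   0  -3 ]
  [ 0  0  0   0   4  -9 ]
  [ 0  0  0   0  -1   3 ]
r3 → 1/4·r3
  [ 1  2  9  -6   0    -6 ]
  [ 0  1  4  -2   0    -3 ]
  [ 0  0  0   0   1  -9/4 ]
  [ 0  0  0   0  -1     3 ]
r4 → r4 + r3
  [ 1  2  9  -6  0    -6 ]
  [ 0  1  4  -2  0    -3 ]
  [ 0  0  0   0  1  -9/4 ]
  [ 0  0  0   0  0   3/4 ]
r4 → 4/3·r4
  [ 1  2  9  -6  0    -6 ]
  [ 0  1  4  -2  0    -3 ]
  [ 0  0  0   0  1  -9/4 ]
  [ 0  0  0   0  0     1 ]
r3 → r3 + 9/4·r4
  [ 1  2  9  -6  0  -6 ]
  [ 0  1  4  -2  0  -3 ]
  [ 0  0  0   0  1   0 ]
  [ 0  0  0   0  0   1 ]
r2 → r2 + 3·r4
  [ 1  2  9  -6  0  -6 ]
  [ 0  1  4  -2  0   0 ]
  [ 0  0  0   0  1   0 ]
  [ 0  0  0   0  0   1 ]
r1 → r1 + 6·r4
  [ 1  2  9  -6  0  0 ]
  [ 0  1  4  -2  0  0 ]
  [ 0  0  0   0  1  0 ]
  [ 0  0  0   0  0  1 ]
r1 → r1 − 2·r2
  [ 1  0  1  -2  0  0 ]
  [ 0  1  4  -2  0  0 ]
  [ 0  0  0   0  1  0 ]
  [ 0  0  0   0  0  1 ]

[[1, 0, 1, -2, 0, 0], [0, 1, 4, -2, 0, 0], [0, 0, 0, 0, 1, 0], [0, 0, 0, 0, 0, 1]]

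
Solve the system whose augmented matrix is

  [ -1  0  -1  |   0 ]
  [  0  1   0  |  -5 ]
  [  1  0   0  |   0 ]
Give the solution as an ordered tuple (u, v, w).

(0, -5, 0)

R1 ← -1·R1
  [ 1  0  1  |   0 ]
  [ 0  1  0  |  -5 ]
  [ 1  0  0  |   0 ]
R3 ← R3 − R1
  [ 1  0   1  |   0 ]
  [ 0  1   0  |  -5 ]
  [ 0  0  -1  |   0 ]
R3 ← -1·R3
  [ 1  0  1  |   0 ]
  [ 0  1  0  |  -5 ]
  [ 0  0  1  |   0 ]
R1 ← R1 − R3
  [ 1  0  0  |   0 ]
  [ 0  1  0  |  -5 ]
  [ 0  0  1  |   0 ]
Reading off the last column: u = 0, v = -5, w = 0.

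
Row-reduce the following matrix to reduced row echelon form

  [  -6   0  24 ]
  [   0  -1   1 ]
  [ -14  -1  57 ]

[[1, 0, -4], [0, 1, -1], [0, 0, 0]]

R1 -> -1/6·R1
  [   1   0  -4 ]
  [   0  -1   1 ]
  [ -14  -1  57 ]
R3 -> R3 + 14·R1
  [ 1   0  -4 ]
  [ 0  -1   1 ]
  [ 0  -1   1 ]
R2 -> -1·R2
  [ 1   0  -4 ]
  [ 0   1  -1 ]
  [ 0  -1   1 ]
R3 -> R3 + R2
  [ 1  0  -4 ]
  [ 0  1  -1 ]
  [ 0  0   0 ]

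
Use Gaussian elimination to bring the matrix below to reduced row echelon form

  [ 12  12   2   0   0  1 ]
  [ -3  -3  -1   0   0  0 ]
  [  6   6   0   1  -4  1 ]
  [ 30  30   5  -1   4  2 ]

[[1, 1, 0, 0, 0, 0], [0, 0, 1, 0, 0, 0], [0, 0, 0, 1, -4, 0], [0, 0, 0, 0, 0, 1]]

Multiply R1 by 1/12.
  [  1   1  1/6   0   0  1/12 ]
  [ -3  -3   -1   0   0     0 ]
  [  6   6    0   1  -4     1 ]
  [ 30  30    5  -1   4     2 ]
Add 3 times R1 to R2.
  [  1   1   1/6   0   0  1/12 ]
  [  0   0  -1/2   0   0   1/4 ]
  [  6   6     0   1  -4     1 ]
  [ 30  30     5  -1   4     2 ]
Subtract 6 times R1 from R3.
  [  1   1   1/6   0   0  1/12 ]
  [  0   0  -1/2   0   0   1/4 ]
  [  0   0    -1   1  -4   1/2 ]
  [ 30  30     5  -1   4     2 ]
Subtract 30 times R1 from R4.
  [ 1  1   1/6   0   0  1/12 ]
  [ 0  0  -1/2   0   0   1/4 ]
  [ 0  0    -1   1  -4   1/2 ]
  [ 0  0     0  -1   4  -1/2 ]
Multiply R2 by -2.
  [ 1  1  1/6   0   0  1/12 ]
  [ 0  0    1   0   0  -1/2 ]
  [ 0  0   -1   1  -4   1/2 ]
  [ 0  0    0  -1   4  -1/2 ]
Add R2 to R3.
  [ 1  1  1/6   0   0  1/12 ]
  [ 0  0    1   0   0  -1/2 ]
  [ 0  0    0   1  -4     0 ]
  [ 0  0    0  -1   4  -1/2 ]
Add R3 to R4.
  [ 1  1  1/6  0   0  1/12 ]
  [ 0  0    1  0   0  -1/2 ]
  [ 0  0    0  1  -4     0 ]
  [ 0  0    0  0   0  -1/2 ]
Multiply R4 by -2.
  [ 1  1  1/6  0   0  1/12 ]
  [ 0  0    1  0   0  -1/2 ]
  [ 0  0    0  1  -4     0 ]
  [ 0  0    0  0   0     1 ]
Add 1/2 times R4 to R2.
  [ 1  1  1/6  0   0  1/12 ]
  [ 0  0    1  0   0     0 ]
  [ 0  0    0  1  -4     0 ]
  [ 0  0    0  0   0     1 ]
Subtract 1/12 times R4 from R1.
  [ 1  1  1/6  0   0  0 ]
  [ 0  0    1  0   0  0 ]
  [ 0  0    0  1  -4  0 ]
  [ 0  0    0  0   0  1 ]
Subtract 1/6 times R2 from R1.
  [ 1  1  0  0   0  0 ]
  [ 0  0  1  0   0  0 ]
  [ 0  0  0  1  -4  0 ]
  [ 0  0  0  0   0  1 ]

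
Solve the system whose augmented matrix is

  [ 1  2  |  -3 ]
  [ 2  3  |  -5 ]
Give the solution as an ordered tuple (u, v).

(-1, -1)

ρ2 -> ρ2 − 2·ρ1
  [ 1   2  |  -3 ]
  [ 0  -1  |   1 ]
ρ2 -> -1·ρ2
  [ 1  2  |  -3 ]
  [ 0  1  |  -1 ]
ρ1 -> ρ1 − 2·ρ2
  [ 1  0  |  -1 ]
  [ 0  1  |  -1 ]
Reading off the last column: u = -1, v = -1.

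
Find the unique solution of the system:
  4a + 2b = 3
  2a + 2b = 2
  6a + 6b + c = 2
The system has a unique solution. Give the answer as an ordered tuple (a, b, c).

(1/2, 1/2, -4)

Form the augmented matrix and row-reduce:
  [ 4  2  0  |  3 ]
  [ 2  2  0  |  2 ]
  [ 6  6  1  |  2 ]
R1 ← 1/4·R1
  [ 1  1/2  0  |  3/4 ]
  [ 2    2  0  |    2 ]
  [ 6    6  1  |    2 ]
R2 ← R2 − 2·R1
  [ 1  1/2  0  |  3/4 ]
  [ 0    1  0  |  1/2 ]
  [ 6    6  1  |    2 ]
R3 ← R3 − 6·R1
  [ 1  1/2  0  |   3/4 ]
  [ 0    1  0  |   1/2 ]
  [ 0    3  1  |  -5/2 ]
R3 ← R3 − 3·R2
  [ 1  1/2  0  |  3/4 ]
  [ 0    1  0  |  1/2 ]
  [ 0    0  1  |   -4 ]
R1 ← R1 − 1/2·R2
  [ 1  0  0  |  1/2 ]
  [ 0  1  0  |  1/2 ]
  [ 0  0  1  |   -4 ]
Reading off the last column: a = 1/2, b = 1/2, c = -4.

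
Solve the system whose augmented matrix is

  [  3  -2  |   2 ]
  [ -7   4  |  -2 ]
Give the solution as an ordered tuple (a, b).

Multiply R1 by 1/3.
  [  1  -2/3  |  2/3 ]
  [ -7     4  |   -2 ]
Add 7 times R1 to R2.
  [ 1  -2/3  |  2/3 ]
  [ 0  -2/3  |  8/3 ]
Multiply R2 by -3/2.
  [ 1  -2/3  |  2/3 ]
  [ 0     1  |   -4 ]
Add 2/3 times R2 to R1.
  [ 1  0  |  -2 ]
  [ 0  1  |  -4 ]
Reading off the last column: a = -2, b = -4.

(-2, -4)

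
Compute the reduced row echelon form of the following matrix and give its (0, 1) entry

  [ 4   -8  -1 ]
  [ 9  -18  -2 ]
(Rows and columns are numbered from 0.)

R1 := 1/4·R1
  [ 1   -2  -1/4 ]
  [ 9  -18    -2 ]
R2 := R2 − 9·R1
  [ 1  -2  -1/4 ]
  [ 0   0   1/4 ]
R2 := 4·R2
  [ 1  -2  -1/4 ]
  [ 0   0     1 ]
R1 := R1 + 1/4·R2
  [ 1  -2  0 ]
  [ 0   0  1 ]

-2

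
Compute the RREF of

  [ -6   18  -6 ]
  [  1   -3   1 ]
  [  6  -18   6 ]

ρ1 -> -1/6·ρ1
  [ 1   -3  1 ]
  [ 1   -3  1 ]
  [ 6  -18  6 ]
ρ2 -> ρ2 − ρ1
  [ 1   -3  1 ]
  [ 0    0  0 ]
  [ 6  -18  6 ]
ρ3 -> ρ3 − 6·ρ1
  [ 1  -3  1 ]
  [ 0   0  0 ]
  [ 0   0  0 ]

[[1, -3, 1], [0, 0, 0], [0, 0, 0]]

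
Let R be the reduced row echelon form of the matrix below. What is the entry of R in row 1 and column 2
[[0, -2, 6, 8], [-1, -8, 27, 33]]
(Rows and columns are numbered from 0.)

r1 <-> r2
  [ -1  -8  27  33 ]
  [  0  -2   6   8 ]
r1 -> -1·r1
  [ 1   8  -27  -33 ]
  [ 0  -2    6    8 ]
r2 -> -1/2·r2
  [ 1  8  -27  -33 ]
  [ 0  1   -3   -4 ]
r1 -> r1 − 8·r2
  [ 1  0  -3  -1 ]
  [ 0  1  -3  -4 ]

-3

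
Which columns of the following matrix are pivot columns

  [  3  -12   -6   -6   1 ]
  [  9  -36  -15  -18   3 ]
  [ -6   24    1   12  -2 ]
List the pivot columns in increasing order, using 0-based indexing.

0, 2

r1 -> 1/3·r1
  [  1   -4   -2   -2  1/3 ]
  [  9  -36  -15  -18    3 ]
  [ -6   24    1   12   -2 ]
r2 -> r2 − 9·r1
  [  1  -4  -2  -2  1/3 ]
  [  0   0   3   0    0 ]
  [ -6  24   1  12   -2 ]
r3 -> r3 + 6·r1
  [ 1  -4   -2  -2  1/3 ]
  [ 0   0    3   0    0 ]
  [ 0   0  -11   0    0 ]
r2 -> 1/3·r2
  [ 1  -4   -2  -2  1/3 ]
  [ 0   0    1   0    0 ]
  [ 0   0  -11   0    0 ]
r3 -> r3 + 11·r2
  [ 1  -4  -2  -2  1/3 ]
  [ 0   0   1   0    0 ]
  [ 0   0   0   0    0 ]
r1 -> r1 + 2·r2
  [ 1  -4  0  -2  1/3 ]
  [ 0   0  1   0    0 ]
  [ 0   0  0   0    0 ]
Pivot columns are the columns containing a leading 1.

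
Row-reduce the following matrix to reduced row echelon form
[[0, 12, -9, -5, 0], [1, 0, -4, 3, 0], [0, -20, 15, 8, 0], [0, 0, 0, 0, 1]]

[[1, 0, -4, 0, 0], [0, 1, -3/4, 0, 0], [0, 0, 0, 1, 0], [0, 0, 0, 0, 1]]

R1 <=> R2
  [ 1    0  -4   3  0 ]
  [ 0   12  -9  -5  0 ]
  [ 0  -20  15   8  0 ]
  [ 0    0   0   0  1 ]
R2 -> 1/12·R2
  [ 1    0    -4      3  0 ]
  [ 0    1  -3/4  -5/12  0 ]
  [ 0  -20    15      8  0 ]
  [ 0    0     0      0  1 ]
R3 -> R3 + 20·R2
  [ 1  0    -4      3  0 ]
  [ 0  1  -3/4  -5/12  0 ]
  [ 0  0     0   -1/3  0 ]
  [ 0  0     0      0  1 ]
R3 -> -3·R3
  [ 1  0    -4      3  0 ]
  [ 0  1  -3/4  -5/12  0 ]
  [ 0  0     0      1  0 ]
  [ 0  0     0      0  1 ]
R2 -> R2 + 5/12·R3
  [ 1  0    -4  3  0 ]
  [ 0  1  -3/4  0  0 ]
  [ 0  0     0  1  0 ]
  [ 0  0     0  0  1 ]
R1 -> R1 − 3·R3
  [ 1  0    -4  0  0 ]
  [ 0  1  -3/4  0  0 ]
  [ 0  0     0  1  0 ]
  [ 0  0     0  0  1 ]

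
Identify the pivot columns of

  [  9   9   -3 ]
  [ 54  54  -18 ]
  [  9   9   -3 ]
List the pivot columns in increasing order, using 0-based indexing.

0

r1 := 1/9·r1
r2 := r2 − 54·r1
r3 := r3 − 9·r1
Pivot columns are the columns containing a leading 1.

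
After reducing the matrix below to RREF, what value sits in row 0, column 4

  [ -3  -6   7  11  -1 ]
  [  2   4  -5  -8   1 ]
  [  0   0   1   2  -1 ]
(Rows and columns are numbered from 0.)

ρ1 ← -1/3·ρ1
  [ 1  2  -7/3  -11/3  1/3 ]
  [ 2  4    -5     -8    1 ]
  [ 0  0     1      2   -1 ]
ρ2 ← ρ2 − 2·ρ1
  [ 1  2  -7/3  -11/3  1/3 ]
  [ 0  0  -1/3   -2/3  1/3 ]
  [ 0  0     1      2   -1 ]
ρ2 ← -3·ρ2
  [ 1  2  -7/3  -11/3  1/3 ]
  [ 0  0     1      2   -1 ]
  [ 0  0     1      2   -1 ]
ρ3 ← ρ3 − ρ2
  [ 1  2  -7/3  -11/3  1/3 ]
  [ 0  0     1      2   -1 ]
  [ 0  0     0      0    0 ]
ρ1 ← ρ1 + 7/3·ρ2
  [ 1  2  0  1  -2 ]
  [ 0  0  1  2  -1 ]
  [ 0  0  0  0   0 ]

-2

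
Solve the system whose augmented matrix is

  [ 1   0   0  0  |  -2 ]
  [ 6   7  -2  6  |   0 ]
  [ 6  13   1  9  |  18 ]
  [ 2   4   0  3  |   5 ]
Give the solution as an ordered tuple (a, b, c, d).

(-2, 0, 3, 3)

R2 := R2 − 6·R1
R3 := R3 − 6·R1
R4 := R4 − 2·R1
R2 := 1/7·R2
R3 := R3 − 13·R2
R4 := R4 − 4·R2
R3 := 7/33·R3
R4 := R4 − 8/7·R3
R4 := 11·R4
R3 := R3 + 5/11·R4
R2 := R2 − 6/7·R4
R2 := R2 + 2/7·R3
Reading off the last column: a = -2, b = 0, c = 3, d = 3.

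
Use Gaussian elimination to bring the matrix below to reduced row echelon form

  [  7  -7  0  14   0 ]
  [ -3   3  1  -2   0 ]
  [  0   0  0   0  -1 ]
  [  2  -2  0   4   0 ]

[[1, -1, 0, 2, 0], [0, 0, 1, 4, 0], [0, 0, 0, 0, 1], [0, 0, 0, 0, 0]]

R1 → 1/7·R1
  [  1  -1  0   2   0 ]
  [ -3   3  1  -2   0 ]
  [  0   0  0   0  -1 ]
  [  2  -2  0   4   0 ]
R2 → R2 + 3·R1
  [ 1  -1  0  2   0 ]
  [ 0   0  1  4   0 ]
  [ 0   0  0  0  -1 ]
  [ 2  -2  0  4   0 ]
R4 → R4 − 2·R1
  [ 1  -1  0  2   0 ]
  [ 0   0  1  4   0 ]
  [ 0   0  0  0  -1 ]
  [ 0   0  0  0   0 ]
R3 → -1·R3
  [ 1  -1  0  2  0 ]
  [ 0   0  1  4  0 ]
  [ 0   0  0  0  1 ]
  [ 0   0  0  0  0 ]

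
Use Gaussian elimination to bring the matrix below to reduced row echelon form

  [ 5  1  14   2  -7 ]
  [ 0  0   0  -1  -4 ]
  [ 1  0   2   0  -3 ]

[[1, 0, 2, 0, -3], [0, 1, 4, 0, 0], [0, 0, 0, 1, 4]]

ρ1 ← 1/5·ρ1
  [ 1  1/5  14/5  2/5  -7/5 ]
  [ 0    0     0   -1    -4 ]
  [ 1    0     2    0    -3 ]
ρ3 ← ρ3 − ρ1
  [ 1   1/5  14/5   2/5  -7/5 ]
  [ 0     0     0    -1    -4 ]
  [ 0  -1/5  -4/5  -2/5  -8/5 ]
ρ2 <=> ρ3
  [ 1   1/5  14/5   2/5  -7/5 ]
  [ 0  -1/5  -4/5  -2/5  -8/5 ]
  [ 0     0     0    -1    -4 ]
ρ2 ← -5·ρ2
  [ 1  1/5  14/5  2/5  -7/5 ]
  [ 0    1     4    2     8 ]
  [ 0    0     0   -1    -4 ]
ρ3 ← -1·ρ3
  [ 1  1/5  14/5  2/5  -7/5 ]
  [ 0    1     4    2     8 ]
  [ 0    0     0    1     4 ]
ρ2 ← ρ2 − 2·ρ3
  [ 1  1/5  14/5  2/5  -7/5 ]
  [ 0    1     4    0     0 ]
  [ 0    0     0    1     4 ]
ρ1 ← ρ1 − 2/5·ρ3
  [ 1  1/5  14/5  0  -3 ]
  [ 0    1     4  0   0 ]
  [ 0    0     0  1   4 ]
ρ1 ← ρ1 − 1/5·ρ2
  [ 1  0  2  0  -3 ]
  [ 0  1  4  0   0 ]
  [ 0  0  0  1   4 ]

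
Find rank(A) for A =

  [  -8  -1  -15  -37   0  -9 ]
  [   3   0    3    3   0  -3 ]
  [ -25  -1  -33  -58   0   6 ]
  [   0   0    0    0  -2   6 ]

ρ1 → -1/8·ρ1
  [   1  1/8  15/8  37/8   0  9/8 ]
  [   3    0     3     3   0   -3 ]
  [ -25   -1   -33   -58   0    6 ]
  [   0    0     0     0  -2    6 ]
ρ2 → ρ2 − 3·ρ1
  [   1   1/8   15/8   37/8   0    9/8 ]
  [   0  -3/8  -21/8  -87/8   0  -51/8 ]
  [ -25    -1    -33    -58   0      6 ]
  [   0     0      0      0  -2      6 ]
ρ3 → ρ3 + 25·ρ1
  [ 1   1/8   15/8   37/8   0    9/8 ]
  [ 0  -3/8  -21/8  -87/8   0  -51/8 ]
  [ 0  17/8  111/8  461/8   0  273/8 ]
  [ 0     0      0      0  -2      6 ]
ρ2 → -8/3·ρ2
  [ 1   1/8   15/8   37/8   0    9/8 ]
  [ 0     1      7     29   0     17 ]
  [ 0  17/8  111/8  461/8   0  273/8 ]
  [ 0     0      0      0  -2      6 ]
ρ3 → ρ3 − 17/8·ρ2
  [ 1  1/8  15/8  37/8   0  9/8 ]
  [ 0    1     7    29   0   17 ]
  [ 0    0    -1    -4   0   -2 ]
  [ 0    0     0     0  -2    6 ]
ρ3 → -1·ρ3
  [ 1  1/8  15/8  37/8   0  9/8 ]
  [ 0    1     7    29   0   17 ]
  [ 0    0     1     4   0    2 ]
  [ 0    0     0     0  -2    6 ]
ρ4 → -1/2·ρ4
  [ 1  1/8  15/8  37/8  0  9/8 ]
  [ 0    1     7    29  0   17 ]
  [ 0    0     1     4  0    2 ]
  [ 0    0     0     0  1   -3 ]
ρ2 → ρ2 − 7·ρ3
  [ 1  1/8  15/8  37/8  0  9/8 ]
  [ 0    1     0     1  0    3 ]
  [ 0    0     1     4  0    2 ]
  [ 0    0     0     0  1   -3 ]
ρ1 → ρ1 − 15/8·ρ3
  [ 1  1/8  0  -23/8  0  -21/8 ]
  [ 0    1  0      1  0      3 ]
  [ 0    0  1      4  0      2 ]
  [ 0    0  0      0  1     -3 ]
ρ1 → ρ1 − 1/8·ρ2
  [ 1  0  0  -3  0  -3 ]
  [ 0  1  0   1  0   3 ]
  [ 0  0  1   4  0   2 ]
  [ 0  0  0   0  1  -3 ]
The reduced form has 4 nonzero rows.

rank = 4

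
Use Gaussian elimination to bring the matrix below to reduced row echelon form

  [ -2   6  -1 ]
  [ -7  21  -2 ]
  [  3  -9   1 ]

R1 → -1/2·R1
  [  1  -3  1/2 ]
  [ -7  21   -2 ]
  [  3  -9    1 ]
R2 → R2 + 7·R1
  [ 1  -3  1/2 ]
  [ 0   0  3/2 ]
  [ 3  -9    1 ]
R3 → R3 − 3·R1
  [ 1  -3   1/2 ]
  [ 0   0   3/2 ]
  [ 0   0  -1/2 ]
R2 → 2/3·R2
  [ 1  -3   1/2 ]
  [ 0   0     1 ]
  [ 0   0  -1/2 ]
R3 → R3 + 1/2·R2
  [ 1  -3  1/2 ]
  [ 0   0    1 ]
  [ 0   0    0 ]
R1 → R1 − 1/2·R2
  [ 1  -3  0 ]
  [ 0   0  1 ]
  [ 0   0  0 ]

[[1, -3, 0], [0, 0, 1], [0, 0, 0]]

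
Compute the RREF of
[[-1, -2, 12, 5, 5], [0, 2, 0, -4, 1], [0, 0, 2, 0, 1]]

Multiply r1 by -1.
Multiply r2 by 1/2.
Multiply r3 by 1/2.
Add 12 times r3 to r1.
Subtract 2 times r2 from r1.

[[1, 0, 0, -1, 0], [0, 1, 0, -2, 1/2], [0, 0, 1, 0, 1/2]]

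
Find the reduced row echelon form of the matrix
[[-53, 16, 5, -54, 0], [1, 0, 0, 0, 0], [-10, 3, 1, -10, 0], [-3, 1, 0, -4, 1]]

Multiply r1 by -1/53.
Subtract r1 from r2.
Add 10 times r1 to r3.
Add 3 times r1 to r4.
Multiply r2 by 53/16.
Add 1/53 times r2 to r3.
Subtract 5/53 times r2 from r4.
Multiply r3 by 16.
Add 5/16 times r3 to r4.
Subtract 5/16 times r3 from r2.
Add 5/53 times r3 to r1.
Add 16/53 times r2 to r1.

[[1, 0, 0, 0, 0], [0, 1, 0, -4, 0], [0, 0, 1, 2, 0], [0, 0, 0, 0, 1]]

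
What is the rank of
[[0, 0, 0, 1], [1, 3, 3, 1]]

rank = 2

Swap R1 and R2.
  [ 1  3  3  1 ]
  [ 0  0  0  1 ]
Subtract R2 from R1.
  [ 1  3  3  0 ]
  [ 0  0  0  1 ]
The reduced form has 2 nonzero rows.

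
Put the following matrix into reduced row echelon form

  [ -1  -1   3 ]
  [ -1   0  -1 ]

[[1, 0, 1], [0, 1, -4]]

R1 -> -1·R1
R2 -> R2 + R1
R1 -> R1 − R2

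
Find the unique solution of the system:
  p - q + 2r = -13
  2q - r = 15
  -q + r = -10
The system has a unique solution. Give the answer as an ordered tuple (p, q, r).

(2, 5, -5)

Form the augmented matrix and row-reduce:
  [ 1  -1   2  |  -13 ]
  [ 0   2  -1  |   15 ]
  [ 0  -1   1  |  -10 ]
Multiply R2 by 1/2.
Add R2 to R3.
Multiply R3 by 2.
Add 1/2 times R3 to R2.
Subtract 2 times R3 from R1.
Add R2 to R1.
Reading off the last column: p = 2, q = 5, r = -5.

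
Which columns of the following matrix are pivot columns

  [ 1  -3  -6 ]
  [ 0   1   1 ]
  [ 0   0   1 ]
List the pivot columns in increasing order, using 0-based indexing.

0, 1, 2

Subtract R3 from R2.
Add 6 times R3 to R1.
Add 3 times R2 to R1.
Pivot columns are the columns containing a leading 1.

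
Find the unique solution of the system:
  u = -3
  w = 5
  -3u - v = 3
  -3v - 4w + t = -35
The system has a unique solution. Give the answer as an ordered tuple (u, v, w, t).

(-3, 6, 5, 3)

Form the augmented matrix and row-reduce:
  [  1   0   0  0  |   -3 ]
  [  0   0   1  0  |    5 ]
  [ -3  -1   0  0  |    3 ]
  [  0  -3  -4  1  |  -35 ]
Add 3 times r1 to r3.
  [ 1   0   0  0  |   -3 ]
  [ 0   0   1  0  |    5 ]
  [ 0  -1   0  0  |   -6 ]
  [ 0  -3  -4  1  |  -35 ]
Swap r2 and r3.
  [ 1   0   0  0  |   -3 ]
  [ 0  -1   0  0  |   -6 ]
  [ 0   0   1  0  |    5 ]
  [ 0  -3  -4  1  |  -35 ]
Multiply r2 by -1.
  [ 1   0   0  0  |   -3 ]
  [ 0   1   0  0  |    6 ]
  [ 0   0   1  0  |    5 ]
  [ 0  -3  -4  1  |  -35 ]
Add 3 times r2 to r4.
  [ 1  0   0  0  |   -3 ]
  [ 0  1   0  0  |    6 ]
  [ 0  0   1  0  |    5 ]
  [ 0  0  -4  1  |  -17 ]
Add 4 times r3 to r4.
  [ 1  0  0  0  |  -3 ]
  [ 0  1  0  0  |   6 ]
  [ 0  0  1  0  |   5 ]
  [ 0  0  0  1  |   3 ]
Reading off the last column: u = -3, v = 6, w = 5, t = 3.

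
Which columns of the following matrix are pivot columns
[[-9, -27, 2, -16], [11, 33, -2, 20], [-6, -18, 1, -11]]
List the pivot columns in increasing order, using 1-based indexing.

ρ1 ← -1/9·ρ1
  [  1    3  -2/9  16/9 ]
  [ 11   33    -2    20 ]
  [ -6  -18     1   -11 ]
ρ2 ← ρ2 − 11·ρ1
  [  1    3  -2/9  16/9 ]
  [  0    0   4/9   4/9 ]
  [ -6  -18     1   -11 ]
ρ3 ← ρ3 + 6·ρ1
  [ 1  3  -2/9  16/9 ]
  [ 0  0   4/9   4/9 ]
  [ 0  0  -1/3  -1/3 ]
ρ2 ← 9/4·ρ2
  [ 1  3  -2/9  16/9 ]
  [ 0  0     1     1 ]
  [ 0  0  -1/3  -1/3 ]
ρ3 ← ρ3 + 1/3·ρ2
  [ 1  3  -2/9  16/9 ]
  [ 0  0     1     1 ]
  [ 0  0     0     0 ]
ρ1 ← ρ1 + 2/9·ρ2
  [ 1  3  0  2 ]
  [ 0  0  1  1 ]
  [ 0  0  0  0 ]
Pivot columns are the columns containing a leading 1.

1, 3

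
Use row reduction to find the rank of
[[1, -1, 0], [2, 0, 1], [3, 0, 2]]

Subtract 2 times r1 from r2.
  [ 1  -1  0 ]
  [ 0   2  1 ]
  [ 3   0  2 ]
Subtract 3 times r1 from r3.
  [ 1  -1  0 ]
  [ 0   2  1 ]
  [ 0   3  2 ]
Multiply r2 by 1/2.
  [ 1  -1    0 ]
  [ 0   1  1/2 ]
  [ 0   3    2 ]
Subtract 3 times r2 from r3.
  [ 1  -1    0 ]
  [ 0   1  1/2 ]
  [ 0   0  1/2 ]
Multiply r3 by 2.
  [ 1  -1    0 ]
  [ 0   1  1/2 ]
  [ 0   0    1 ]
Subtract 1/2 times r3 from r2.
  [ 1  -1  0 ]
  [ 0   1  0 ]
  [ 0   0  1 ]
Add r2 to r1.
  [ 1  0  0 ]
  [ 0  1  0 ]
  [ 0  0  1 ]
The reduced form has 3 nonzero rows.

rank = 3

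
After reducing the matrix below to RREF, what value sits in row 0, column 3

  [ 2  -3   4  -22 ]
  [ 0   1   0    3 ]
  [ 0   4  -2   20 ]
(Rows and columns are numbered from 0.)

3/2

ρ1 -> 1/2·ρ1
  [ 1  -3/2   2  -11 ]
  [ 0     1   0    3 ]
  [ 0     4  -2   20 ]
ρ3 -> ρ3 − 4·ρ2
  [ 1  -3/2   2  -11 ]
  [ 0     1   0    3 ]
  [ 0     0  -2    8 ]
ρ3 -> -1/2·ρ3
  [ 1  -3/2  2  -11 ]
  [ 0     1  0    3 ]
  [ 0     0  1   -4 ]
ρ1 -> ρ1 − 2·ρ3
  [ 1  -3/2  0  -3 ]
  [ 0     1  0   3 ]
  [ 0     0  1  -4 ]
ρ1 -> ρ1 + 3/2·ρ2
  [ 1  0  0  3/2 ]
  [ 0  1  0    3 ]
  [ 0  0  1   -4 ]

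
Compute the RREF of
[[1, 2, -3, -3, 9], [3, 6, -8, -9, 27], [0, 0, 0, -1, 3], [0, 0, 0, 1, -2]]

R2 ← R2 − 3·R1
  [ 1  2  -3  -3   9 ]
  [ 0  0   1   0   0 ]
  [ 0  0   0  -1   3 ]
  [ 0  0   0   1  -2 ]
R3 ← -1·R3
  [ 1  2  -3  -3   9 ]
  [ 0  0   1   0   0 ]
  [ 0  0   0   1  -3 ]
  [ 0  0   0   1  -2 ]
R4 ← R4 − R3
  [ 1  2  -3  -3   9 ]
  [ 0  0   1   0   0 ]
  [ 0  0   0   1  -3 ]
  [ 0  0   0   0   1 ]
R3 ← R3 + 3·R4
  [ 1  2  -3  -3  9 ]
  [ 0  0   1   0  0 ]
  [ 0  0   0   1  0 ]
  [ 0  0   0   0  1 ]
R1 ← R1 − 9·R4
  [ 1  2  -3  -3  0 ]
  [ 0  0   1   0  0 ]
  [ 0  0   0   1  0 ]
  [ 0  0   0   0  1 ]
R1 ← R1 + 3·R3
  [ 1  2  -3  0  0 ]
  [ 0  0   1  0  0 ]
  [ 0  0   0  1  0 ]
  [ 0  0   0  0  1 ]
R1 ← R1 + 3·R2
  [ 1  2  0  0  0 ]
  [ 0  0  1  0  0 ]
  [ 0  0  0  1  0 ]
  [ 0  0  0  0  1 ]

[[1, 2, 0, 0, 0], [0, 0, 1, 0, 0], [0, 0, 0, 1, 0], [0, 0, 0, 0, 1]]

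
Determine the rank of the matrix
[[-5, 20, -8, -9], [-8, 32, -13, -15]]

r1 → -1/5·r1
r2 → r2 + 8·r1
r2 → -5·r2
r1 → r1 − 8/5·r2
The reduced form has 2 nonzero rows.

rank = 2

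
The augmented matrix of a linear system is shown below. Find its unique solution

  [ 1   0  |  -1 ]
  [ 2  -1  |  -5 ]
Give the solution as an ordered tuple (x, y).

r2 -> r2 − 2·r1
  [ 1   0  |  -1 ]
  [ 0  -1  |  -3 ]
r2 -> -1·r2
  [ 1  0  |  -1 ]
  [ 0  1  |   3 ]
Reading off the last column: x = -1, y = 3.

(-1, 3)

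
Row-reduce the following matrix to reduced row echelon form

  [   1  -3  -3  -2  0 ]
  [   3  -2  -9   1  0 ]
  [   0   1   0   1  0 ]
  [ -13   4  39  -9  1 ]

[[1, 0, -3, 1, 0], [0, 1, 0, 1, 0], [0, 0, 0, 0, 1], [0, 0, 0, 0, 0]]

Subtract 3 times ρ1 from ρ2.
  [   1  -3  -3  -2  0 ]
  [   0   7   0   7  0 ]
  [   0   1   0   1  0 ]
  [ -13   4  39  -9  1 ]
Add 13 times ρ1 to ρ4.
  [ 1   -3  -3   -2  0 ]
  [ 0    7   0    7  0 ]
  [ 0    1   0    1  0 ]
  [ 0  -35   0  -35  1 ]
Multiply ρ2 by 1/7.
  [ 1   -3  -3   -2  0 ]
  [ 0    1   0    1  0 ]
  [ 0    1   0    1  0 ]
  [ 0  -35   0  -35  1 ]
Subtract ρ2 from ρ3.
  [ 1   -3  -3   -2  0 ]
  [ 0    1   0    1  0 ]
  [ 0    0   0    0  0 ]
  [ 0  -35   0  -35  1 ]
Add 35 times ρ2 to ρ4.
  [ 1  -3  -3  -2  0 ]
  [ 0   1   0   1  0 ]
  [ 0   0   0   0  0 ]
  [ 0   0   0   0  1 ]
Swap ρ3 and ρ4.
  [ 1  -3  -3  -2  0 ]
  [ 0   1   0   1  0 ]
  [ 0   0   0   0  1 ]
  [ 0   0   0   0  0 ]
Add 3 times ρ2 to ρ1.
  [ 1  0  -3  1  0 ]
  [ 0  1   0  1  0 ]
  [ 0  0   0  0  1 ]
  [ 0  0   0  0  0 ]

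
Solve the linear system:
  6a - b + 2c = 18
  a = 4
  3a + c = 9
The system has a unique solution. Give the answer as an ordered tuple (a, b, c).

(4, 0, -3)

Form the augmented matrix and row-reduce:
  [ 6  -1  2  |  18 ]
  [ 1   0  0  |   4 ]
  [ 3   0  1  |   9 ]
R1 := 1/6·R1
  [ 1  -1/6  1/3  |  3 ]
  [ 1     0    0  |  4 ]
  [ 3     0    1  |  9 ]
R2 := R2 − R1
  [ 1  -1/6   1/3  |  3 ]
  [ 0   1/6  -1/3  |  1 ]
  [ 3     0     1  |  9 ]
R3 := R3 − 3·R1
  [ 1  -1/6   1/3  |  3 ]
  [ 0   1/6  -1/3  |  1 ]
  [ 0   1/2     0  |  0 ]
R2 := 6·R2
  [ 1  -1/6  1/3  |  3 ]
  [ 0     1   -2  |  6 ]
  [ 0   1/2    0  |  0 ]
R3 := R3 − 1/2·R2
  [ 1  -1/6  1/3  |   3 ]
  [ 0     1   -2  |   6 ]
  [ 0     0    1  |  -3 ]
R2 := R2 + 2·R3
  [ 1  -1/6  1/3  |   3 ]
  [ 0     1    0  |   0 ]
  [ 0     0    1  |  -3 ]
R1 := R1 − 1/3·R3
  [ 1  -1/6  0  |   4 ]
  [ 0     1  0  |   0 ]
  [ 0     0  1  |  -3 ]
R1 := R1 + 1/6·R2
  [ 1  0  0  |   4 ]
  [ 0  1  0  |   0 ]
  [ 0  0  1  |  -3 ]
Reading off the last column: a = 4, b = 0, c = -3.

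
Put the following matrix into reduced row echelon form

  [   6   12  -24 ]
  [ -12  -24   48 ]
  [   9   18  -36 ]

Multiply ρ1 by 1/6.
  [   1    2   -4 ]
  [ -12  -24   48 ]
  [   9   18  -36 ]
Add 12 times ρ1 to ρ2.
  [ 1   2   -4 ]
  [ 0   0    0 ]
  [ 9  18  -36 ]
Subtract 9 times ρ1 from ρ3.
  [ 1  2  -4 ]
  [ 0  0   0 ]
  [ 0  0   0 ]

[[1, 2, -4], [0, 0, 0], [0, 0, 0]]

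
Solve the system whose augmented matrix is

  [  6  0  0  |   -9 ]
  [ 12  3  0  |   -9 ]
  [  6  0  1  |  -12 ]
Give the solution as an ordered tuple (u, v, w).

R1 := 1/6·R1
  [  1  0  0  |  -3/2 ]
  [ 12  3  0  |    -9 ]
  [  6  0  1  |   -12 ]
R2 := R2 − 12·R1
  [ 1  0  0  |  -3/2 ]
  [ 0  3  0  |     9 ]
  [ 6  0  1  |   -12 ]
R3 := R3 − 6·R1
  [ 1  0  0  |  -3/2 ]
  [ 0  3  0  |     9 ]
  [ 0  0  1  |    -3 ]
R2 := 1/3·R2
  [ 1  0  0  |  -3/2 ]
  [ 0  1  0  |     3 ]
  [ 0  0  1  |    -3 ]
Reading off the last column: u = -3/2, v = 3, w = -3.

(-3/2, 3, -3)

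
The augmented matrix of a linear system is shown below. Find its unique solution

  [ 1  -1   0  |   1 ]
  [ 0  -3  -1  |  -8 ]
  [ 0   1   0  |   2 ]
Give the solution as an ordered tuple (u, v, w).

r2 ← -1/3·r2
r3 ← r3 − r2
r3 ← -3·r3
r2 ← r2 − 1/3·r3
r1 ← r1 + r2
Reading off the last column: u = 3, v = 2, w = 2.

(3, 2, 2)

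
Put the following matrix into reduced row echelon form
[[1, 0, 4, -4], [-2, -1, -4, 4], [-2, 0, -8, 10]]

[[1, 0, 4, 0], [0, 1, -4, 0], [0, 0, 0, 1]]

R2 → R2 + 2·R1
R3 → R3 + 2·R1
R2 → -1·R2
R3 → 1/2·R3
R2 → R2 − 4·R3
R1 → R1 + 4·R3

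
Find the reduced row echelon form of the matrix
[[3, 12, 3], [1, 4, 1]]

[[1, 4, 1], [0, 0, 0]]

Multiply r1 by 1/3.
Subtract r1 from r2.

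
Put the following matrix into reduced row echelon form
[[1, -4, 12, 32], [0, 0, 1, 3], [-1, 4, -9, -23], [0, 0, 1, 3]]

[[1, -4, 0, -4], [0, 0, 1, 3], [0, 0, 0, 0], [0, 0, 0, 0]]

ρ3 := ρ3 + ρ1
ρ3 := ρ3 − 3·ρ2
ρ4 := ρ4 − ρ2
ρ1 := ρ1 − 12·ρ2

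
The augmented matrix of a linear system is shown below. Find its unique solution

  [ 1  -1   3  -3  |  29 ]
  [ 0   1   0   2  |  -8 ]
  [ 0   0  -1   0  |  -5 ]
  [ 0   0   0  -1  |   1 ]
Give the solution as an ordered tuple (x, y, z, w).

r3 -> -1·r3
  [ 1  -1  3  -3  |  29 ]
  [ 0   1  0   2  |  -8 ]
  [ 0   0  1   0  |   5 ]
  [ 0   0  0  -1  |   1 ]
r4 -> -1·r4
  [ 1  -1  3  -3  |  29 ]
  [ 0   1  0   2  |  -8 ]
  [ 0   0  1   0  |   5 ]
  [ 0   0  0   1  |  -1 ]
r2 -> r2 − 2·r4
  [ 1  -1  3  -3  |  29 ]
  [ 0   1  0   0  |  -6 ]
  [ 0   0  1   0  |   5 ]
  [ 0   0  0   1  |  -1 ]
r1 -> r1 + 3·r4
  [ 1  -1  3  0  |  26 ]
  [ 0   1  0  0  |  -6 ]
  [ 0   0  1  0  |   5 ]
  [ 0   0  0  1  |  -1 ]
r1 -> r1 − 3·r3
  [ 1  -1  0  0  |  11 ]
  [ 0   1  0  0  |  -6 ]
  [ 0   0  1  0  |   5 ]
  [ 0   0  0  1  |  -1 ]
r1 -> r1 + r2
  [ 1  0  0  0  |   5 ]
  [ 0  1  0  0  |  -6 ]
  [ 0  0  1  0  |   5 ]
  [ 0  0  0  1  |  -1 ]
Reading off the last column: x = 5, y = -6, z = 5, w = -1.

(5, -6, 5, -1)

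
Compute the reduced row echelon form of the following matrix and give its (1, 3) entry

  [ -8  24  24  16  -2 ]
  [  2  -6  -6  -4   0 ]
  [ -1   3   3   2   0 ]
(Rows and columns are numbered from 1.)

R1 := -1/8·R1
R2 := R2 − 2·R1
R3 := R3 + R1
R2 := -2·R2
R3 := R3 − 1/4·R2
R1 := R1 − 1/4·R2

-3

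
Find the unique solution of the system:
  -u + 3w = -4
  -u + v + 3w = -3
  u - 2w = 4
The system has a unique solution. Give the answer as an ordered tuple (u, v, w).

Form the augmented matrix and row-reduce:
  [ -1  0   3  |  -4 ]
  [ -1  1   3  |  -3 ]
  [  1  0  -2  |   4 ]
R1 ← -1·R1
R2 ← R2 + R1
R3 ← R3 − R1
R1 ← R1 + 3·R3
Reading off the last column: u = 4, v = 1, w = 0.

(4, 1, 0)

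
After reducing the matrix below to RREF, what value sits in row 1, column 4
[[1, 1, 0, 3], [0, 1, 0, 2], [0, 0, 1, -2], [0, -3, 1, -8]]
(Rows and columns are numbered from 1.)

1

Add 3 times ρ2 to ρ4.
  [ 1  1  0   3 ]
  [ 0  1  0   2 ]
  [ 0  0  1  -2 ]
  [ 0  0  1  -2 ]
Subtract ρ3 from ρ4.
  [ 1  1  0   3 ]
  [ 0  1  0   2 ]
  [ 0  0  1  -2 ]
  [ 0  0  0   0 ]
Subtract ρ2 from ρ1.
  [ 1  0  0   1 ]
  [ 0  1  0   2 ]
  [ 0  0  1  -2 ]
  [ 0  0  0   0 ]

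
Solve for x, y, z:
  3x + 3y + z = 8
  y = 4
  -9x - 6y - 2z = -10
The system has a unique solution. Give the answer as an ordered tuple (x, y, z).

Form the augmented matrix and row-reduce:
  [  3   3   1  |    8 ]
  [  0   1   0  |    4 ]
  [ -9  -6  -2  |  -10 ]
Multiply R1 by 1/3.
Add 9 times R1 to R3.
Subtract 3 times R2 from R3.
Subtract 1/3 times R3 from R1.
Subtract R2 from R1.
Reading off the last column: x = -2, y = 4, z = 2.

(-2, 4, 2)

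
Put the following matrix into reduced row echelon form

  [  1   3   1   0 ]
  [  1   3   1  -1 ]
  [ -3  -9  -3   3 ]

R2 := R2 − R1
R3 := R3 + 3·R1
R2 := -1·R2
R3 := R3 − 3·R2

[[1, 3, 1, 0], [0, 0, 0, 1], [0, 0, 0, 0]]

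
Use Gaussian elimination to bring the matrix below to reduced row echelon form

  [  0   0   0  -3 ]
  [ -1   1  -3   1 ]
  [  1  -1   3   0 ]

ρ1 ↔ ρ2
  [ -1   1  -3   1 ]
  [  0   0   0  -3 ]
  [  1  -1   3   0 ]
ρ1 ← -1·ρ1
  [ 1  -1  3  -1 ]
  [ 0   0  0  -3 ]
  [ 1  -1  3   0 ]
ρ3 ← ρ3 − ρ1
  [ 1  -1  3  -1 ]
  [ 0   0  0  -3 ]
  [ 0   0  0   1 ]
ρ2 ← -1/3·ρ2
  [ 1  -1  3  -1 ]
  [ 0   0  0   1 ]
  [ 0   0  0   1 ]
ρ3 ← ρ3 − ρ2
  [ 1  -1  3  -1 ]
  [ 0   0  0   1 ]
  [ 0   0  0   0 ]
ρ1 ← ρ1 + ρ2
  [ 1  -1  3  0 ]
  [ 0   0  0  1 ]
  [ 0   0  0  0 ]

[[1, -1, 3, 0], [0, 0, 0, 1], [0, 0, 0, 0]]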